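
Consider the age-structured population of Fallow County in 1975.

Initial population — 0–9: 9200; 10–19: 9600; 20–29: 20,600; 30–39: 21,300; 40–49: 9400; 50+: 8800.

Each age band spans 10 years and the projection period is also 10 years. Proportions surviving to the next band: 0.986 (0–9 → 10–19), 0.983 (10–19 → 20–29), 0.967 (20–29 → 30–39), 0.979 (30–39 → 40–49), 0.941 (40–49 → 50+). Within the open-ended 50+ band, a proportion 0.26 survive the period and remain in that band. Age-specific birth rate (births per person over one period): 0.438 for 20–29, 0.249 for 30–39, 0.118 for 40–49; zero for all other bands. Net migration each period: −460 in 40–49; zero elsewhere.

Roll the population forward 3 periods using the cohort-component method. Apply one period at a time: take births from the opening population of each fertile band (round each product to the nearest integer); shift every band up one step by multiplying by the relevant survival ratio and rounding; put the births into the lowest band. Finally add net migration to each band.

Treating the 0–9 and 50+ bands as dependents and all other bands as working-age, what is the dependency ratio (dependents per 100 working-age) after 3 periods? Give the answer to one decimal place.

After projecting period 1:
Births: 20600 × 0.438 = 9023  |  21300 × 0.249 = 5304  |  9400 × 0.118 = 1109 → total 15436
10–19: 9200 × 0.986 = 9071
20–29: 9600 × 0.983 = 9437
30–39: 20600 × 0.967 = 19920
40–49: 21300 × 0.979 = 20853
50+: 9400 × 0.941 + 8800 × 0.26 = 8845 + 2288 = 11133
Net migration: 40–49 − 460 → 20393
Population now: 0–9=15436, 10–19=9071, 20–29=9437, 30–39=19920, 40–49=20393, 50+=11133
After projecting period 2:
Births: 9437 × 0.438 = 4133  |  19920 × 0.249 = 4960  |  20393 × 0.118 = 2406 → total 11499
10–19: 15436 × 0.986 = 15220
20–29: 9071 × 0.983 = 8917
30–39: 9437 × 0.967 = 9126
40–49: 19920 × 0.979 = 19502
50+: 20393 × 0.941 + 11133 × 0.26 = 19190 + 2895 = 22085
Net migration: 40–49 − 460 → 19042
Population now: 0–9=11499, 10–19=15220, 20–29=8917, 30–39=9126, 40–49=19042, 50+=22085
After projecting period 3:
Births: 8917 × 0.438 = 3906  |  9126 × 0.249 = 2272  |  19042 × 0.118 = 2247 → total 8425
10–19: 11499 × 0.986 = 11338
20–29: 15220 × 0.983 = 14961
30–39: 8917 × 0.967 = 8623
40–49: 9126 × 0.979 = 8934
50+: 19042 × 0.941 + 22085 × 0.26 = 17919 + 5742 = 23661
Net migration: 40–49 − 460 → 8474
Population now: 0–9=8425, 10–19=11338, 20–29=14961, 30–39=8623, 40–49=8474, 50+=23661
Dependents (band 0–9 + band 50+) = 8425 + 23661 = 32086; working-age = 43396; ratio = 32086/43396 × 100 = 73.9

73.9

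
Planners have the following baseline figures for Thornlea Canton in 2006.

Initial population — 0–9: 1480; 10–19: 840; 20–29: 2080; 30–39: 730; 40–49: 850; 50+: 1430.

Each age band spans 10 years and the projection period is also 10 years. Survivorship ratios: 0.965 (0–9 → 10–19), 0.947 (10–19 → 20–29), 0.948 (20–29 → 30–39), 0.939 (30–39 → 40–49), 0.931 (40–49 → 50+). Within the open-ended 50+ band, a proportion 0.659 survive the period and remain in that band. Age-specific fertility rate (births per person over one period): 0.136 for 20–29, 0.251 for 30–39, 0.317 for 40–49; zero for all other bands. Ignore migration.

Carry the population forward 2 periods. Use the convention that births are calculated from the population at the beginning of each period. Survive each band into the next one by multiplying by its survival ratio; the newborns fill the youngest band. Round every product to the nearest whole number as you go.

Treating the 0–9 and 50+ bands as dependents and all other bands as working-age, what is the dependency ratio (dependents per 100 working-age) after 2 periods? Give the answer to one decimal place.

55.7

— Period 1 —
Births: 2080 * 0.136 = 283 ; 730 * 0.251 = 183 ; 850 * 0.317 = 269 → total 735
10–19: 1480 * 0.965 = 1428
20–29: 840 * 0.947 = 795
30–39: 2080 * 0.948 = 1972
40–49: 730 * 0.939 = 685
50+: 850 * 0.931 + 1430 * 0.659 = 791 + 942 = 1733
Population now: 0–9=735, 10–19=1428, 20–29=795, 30–39=1972, 40–49=685, 50+=1733
— Period 2 —
Births: 795 * 0.136 = 108 ; 1972 * 0.251 = 495 ; 685 * 0.317 = 217 → total 820
10–19: 735 * 0.965 = 709
20–29: 1428 * 0.947 = 1352
30–39: 795 * 0.948 = 754
40–49: 1972 * 0.939 = 1852
50+: 685 * 0.931 + 1733 * 0.659 = 638 + 1142 = 1780
Population now: 0–9=820, 10–19=709, 20–29=1352, 30–39=754, 40–49=1852, 50+=1780
Dependents (band 0–9 + band 50+) = 820 + 1780 = 2600; working-age = 4667; ratio = 2600/4667 × 100 = 55.7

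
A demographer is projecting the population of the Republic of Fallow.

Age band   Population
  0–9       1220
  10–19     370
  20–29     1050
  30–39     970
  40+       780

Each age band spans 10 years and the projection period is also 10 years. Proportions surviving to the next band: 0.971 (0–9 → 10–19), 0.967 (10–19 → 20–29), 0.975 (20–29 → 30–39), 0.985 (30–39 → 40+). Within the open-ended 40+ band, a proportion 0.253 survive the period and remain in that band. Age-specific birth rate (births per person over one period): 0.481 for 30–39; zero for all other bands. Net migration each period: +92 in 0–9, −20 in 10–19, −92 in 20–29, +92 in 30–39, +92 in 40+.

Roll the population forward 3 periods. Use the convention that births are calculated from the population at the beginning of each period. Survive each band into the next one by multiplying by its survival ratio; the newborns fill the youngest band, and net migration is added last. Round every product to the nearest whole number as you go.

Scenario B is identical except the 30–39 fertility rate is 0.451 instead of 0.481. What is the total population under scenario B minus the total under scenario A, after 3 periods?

After projecting period 1:
Births: 970 × 0.481 = 467
10–19: 1220 × 0.971 = 1185
20–29: 370 × 0.967 = 358
30–39: 1050 × 0.975 = 1024
40+: 970 × 0.985 + 780 × 0.253 = 955 + 197 = 1152
Net migration: 0–9 + 92 → 559; 10–19 − 20 → 1165; 20–29 − 92 → 266; 30–39 + 92 → 1116; 40+ + 92 → 1244
End of period: [559, 1165, 266, 1116, 1244]
After projecting period 2:
Births: 1116 × 0.481 = 537
10–19: 559 × 0.971 = 543
20–29: 1165 × 0.967 = 1127
30–39: 266 × 0.975 = 259
40+: 1116 × 0.985 + 1244 × 0.253 = 1099 + 315 = 1414
Net migration: 0–9 + 92 → 629; 10–19 − 20 → 523; 20–29 − 92 → 1035; 30–39 + 92 → 351; 40+ + 92 → 1506
End of period: [629, 523, 1035, 351, 1506]
After projecting period 3:
Births: 351 × 0.481 = 169
10–19: 629 × 0.971 = 611
20–29: 523 × 0.967 = 506
30–39: 1035 × 0.975 = 1009
40+: 351 × 0.985 + 1506 × 0.253 = 346 + 381 = 727
Net migration: 0–9 + 92 → 261; 10–19 − 20 → 591; 20–29 − 92 → 414; 30–39 + 92 → 1101; 40+ + 92 → 819
End of period: [261, 591, 414, 1101, 819]
Scenario A total after 3 periods: 3186
Scenario B projection —
After projecting period 1:
Births: 970 × 0.451 = 437
10–19: 1220 × 0.971 = 1185
20–29: 370 × 0.967 = 358
30–39: 1050 × 0.975 = 1024
40+: 970 × 0.985 + 780 × 0.253 = 955 + 197 = 1152
Net migration: 0–9 + 92 → 529; 10–19 − 20 → 1165; 20–29 − 92 → 266; 30–39 + 92 → 1116; 40+ + 92 → 1244
End of period: [529, 1165, 266, 1116, 1244]
After projecting period 2:
Births: 1116 × 0.451 = 503
10–19: 529 × 0.971 = 514
20–29: 1165 × 0.967 = 1127
30–39: 266 × 0.975 = 259
40+: 1116 × 0.985 + 1244 × 0.253 = 1099 + 315 = 1414
Net migration: 0–9 + 92 → 595; 10–19 − 20 → 494; 20–29 − 92 → 1035; 30–39 + 92 → 351; 40+ + 92 → 1506
End of period: [595, 494, 1035, 351, 1506]
After projecting period 3:
Births: 351 × 0.451 = 158
10–19: 595 × 0.971 = 578
20–29: 494 × 0.967 = 478
30–39: 1035 × 0.975 = 1009
40+: 351 × 0.985 + 1506 × 0.253 = 346 + 381 = 727
Net migration: 0–9 + 92 → 250; 10–19 − 20 → 558; 20–29 − 92 → 386; 30–39 + 92 → 1101; 40+ + 92 → 819
End of period: [250, 558, 386, 1101, 819]
Scenario B total after 3 periods: 3114
Difference B − A = 3114 − 3186 = -72

-72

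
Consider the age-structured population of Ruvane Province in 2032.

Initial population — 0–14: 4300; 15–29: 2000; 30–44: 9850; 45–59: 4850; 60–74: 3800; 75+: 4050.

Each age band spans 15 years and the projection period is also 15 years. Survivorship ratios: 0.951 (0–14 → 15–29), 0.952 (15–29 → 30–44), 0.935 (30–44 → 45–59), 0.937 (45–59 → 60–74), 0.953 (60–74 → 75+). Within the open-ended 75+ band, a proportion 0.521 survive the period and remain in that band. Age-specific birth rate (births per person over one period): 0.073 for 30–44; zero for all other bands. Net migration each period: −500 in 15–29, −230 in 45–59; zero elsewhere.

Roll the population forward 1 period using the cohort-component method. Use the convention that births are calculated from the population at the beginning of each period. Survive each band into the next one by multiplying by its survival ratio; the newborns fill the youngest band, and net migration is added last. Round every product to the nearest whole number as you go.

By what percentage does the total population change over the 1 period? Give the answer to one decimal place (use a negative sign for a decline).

-11.7

Let band 1 be 0–14 through band 6 = 75+.
Period 1.
Births: 9850 * 0.073 = 719
Band 2: 4300 * 0.951 = 4089
Band 3: 2000 * 0.952 = 1904
Band 4: 9850 * 0.935 = 9210
Band 5: 4850 * 0.937 = 4544
Band 6: 3800 * 0.953 + 4050 * 0.521 = 3621 + 2110 = 5731
Net migration: Band 2 − 500 → 3589; Band 4 − 230 → 8980
→ [719, 3589, 1904, 8980, 4544, 5731]
Total: 28850 → 25467; change = -3383; percentage change = -11.7%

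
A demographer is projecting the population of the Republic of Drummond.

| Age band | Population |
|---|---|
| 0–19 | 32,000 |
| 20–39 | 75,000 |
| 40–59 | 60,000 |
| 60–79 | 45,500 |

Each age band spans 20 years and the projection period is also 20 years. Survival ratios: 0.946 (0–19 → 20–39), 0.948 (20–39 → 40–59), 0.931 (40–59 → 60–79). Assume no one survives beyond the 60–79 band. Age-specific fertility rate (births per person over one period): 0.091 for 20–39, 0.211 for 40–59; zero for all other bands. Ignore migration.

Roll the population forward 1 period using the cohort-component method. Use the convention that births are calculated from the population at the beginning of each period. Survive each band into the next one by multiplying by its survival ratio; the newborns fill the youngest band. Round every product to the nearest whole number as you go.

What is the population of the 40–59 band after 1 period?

71100

[period 1]
Births: 75000 × 0.091 = 6825 ; 60000 × 0.211 = 12660 ⇒ total 19485
20–39: 32000 × 0.946 = 30272
40–59: 75000 × 0.948 = 71100
60–79: 60000 × 0.931 = 55860
→ [19485, 30272, 71100, 55860]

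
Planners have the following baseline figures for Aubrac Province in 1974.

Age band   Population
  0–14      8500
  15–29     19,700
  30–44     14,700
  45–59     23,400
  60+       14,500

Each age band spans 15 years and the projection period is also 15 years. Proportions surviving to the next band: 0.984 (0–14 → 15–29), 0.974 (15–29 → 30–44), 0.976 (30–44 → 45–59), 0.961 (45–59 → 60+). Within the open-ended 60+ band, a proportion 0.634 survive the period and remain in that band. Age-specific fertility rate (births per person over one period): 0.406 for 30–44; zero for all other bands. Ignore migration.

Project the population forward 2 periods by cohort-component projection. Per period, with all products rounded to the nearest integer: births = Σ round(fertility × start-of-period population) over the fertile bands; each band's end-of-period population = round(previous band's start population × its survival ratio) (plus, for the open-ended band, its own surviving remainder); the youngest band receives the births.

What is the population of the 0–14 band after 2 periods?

(Bands numbered youngest = 1 to oldest = 5.)
[period 1]
Births: 14700 × 0.406 = 5968
Band 2: 8500 × 0.984 = 8364
Band 3: 19700 × 0.974 = 19188
Band 4: 14700 × 0.976 = 14347
Band 5: 23400 × 0.961 + 14500 × 0.634 = 22487 + 9193 = 31680
Giving 5968 / 8364 / 19188 / 14347 / 31680.
[period 2]
Births: 19188 × 0.406 = 7790
Band 2: 5968 × 0.984 = 5873
Band 3: 8364 × 0.974 = 8147
Band 4: 19188 × 0.976 = 18727
Band 5: 14347 × 0.961 + 31680 × 0.634 = 13787 + 20085 = 33872
Giving 7790 / 5873 / 8147 / 18727 / 33872.

7790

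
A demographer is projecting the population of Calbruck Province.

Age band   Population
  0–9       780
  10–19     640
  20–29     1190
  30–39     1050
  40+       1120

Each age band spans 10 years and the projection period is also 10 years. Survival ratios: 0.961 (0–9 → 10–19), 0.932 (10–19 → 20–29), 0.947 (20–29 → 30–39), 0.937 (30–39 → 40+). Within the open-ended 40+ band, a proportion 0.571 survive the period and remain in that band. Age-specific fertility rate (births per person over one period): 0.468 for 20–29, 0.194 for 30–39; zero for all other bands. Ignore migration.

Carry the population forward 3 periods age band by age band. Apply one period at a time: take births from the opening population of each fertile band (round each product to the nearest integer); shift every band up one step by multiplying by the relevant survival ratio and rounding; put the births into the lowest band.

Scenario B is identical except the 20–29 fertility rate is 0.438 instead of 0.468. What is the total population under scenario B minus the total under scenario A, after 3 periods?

Numbering the bands 1..5 from youngest to oldest:
After projecting period 1:
Births: 1190 * 0.468 = 557, 1050 * 0.194 = 204 ⇒ total 761
Band 2: 780 * 0.961 = 750
Band 3: 640 * 0.932 = 596
Band 4: 1190 * 0.947 = 1127
Band 5: 1050 * 0.937 + 1120 * 0.571 = 984 + 640 = 1624
End of period: [761, 750, 596, 1127, 1624]
After projecting period 2:
Births: 596 * 0.468 = 279, 1127 * 0.194 = 219 ⇒ total 498
Band 2: 761 * 0.961 = 731
Band 3: 750 * 0.932 = 699
Band 4: 596 * 0.947 = 564
Band 5: 1127 * 0.937 + 1624 * 0.571 = 1056 + 927 = 1983
End of period: [498, 731, 699, 564, 1983]
After projecting period 3:
Births: 699 * 0.468 = 327, 564 * 0.194 = 109 ⇒ total 436
Band 2: 498 * 0.961 = 479
Band 3: 731 * 0.932 = 681
Band 4: 699 * 0.947 = 662
Band 5: 564 * 0.937 + 1983 * 0.571 = 528 + 1132 = 1660
End of period: [436, 479, 681, 662, 1660]
Scenario A total after 3 periods: 3918
Scenario B projection —
After projecting period 1:
Births: 1190 * 0.438 = 521, 1050 * 0.194 = 204 ⇒ total 725
Band 2: 780 * 0.961 = 750
Band 3: 640 * 0.932 = 596
Band 4: 1190 * 0.947 = 1127
Band 5: 1050 * 0.937 + 1120 * 0.571 = 984 + 640 = 1624
End of period: [725, 750, 596, 1127, 1624]
After projecting period 2:
Births: 596 * 0.438 = 261, 1127 * 0.194 = 219 ⇒ total 480
Band 2: 725 * 0.961 = 697
Band 3: 750 * 0.932 = 699
Band 4: 596 * 0.947 = 564
Band 5: 1127 * 0.937 + 1624 * 0.571 = 1056 + 927 = 1983
End of period: [480, 697, 699, 564, 1983]
After projecting period 3:
Births: 699 * 0.438 = 306, 564 * 0.194 = 109 ⇒ total 415
Band 2: 480 * 0.961 = 461
Band 3: 697 * 0.932 = 650
Band 4: 699 * 0.947 = 662
Band 5: 564 * 0.937 + 1983 * 0.571 = 528 + 1132 = 1660
End of period: [415, 461, 650, 662, 1660]
Scenario B total after 3 periods: 3848
Difference B − A = 3848 − 3918 = -70

-70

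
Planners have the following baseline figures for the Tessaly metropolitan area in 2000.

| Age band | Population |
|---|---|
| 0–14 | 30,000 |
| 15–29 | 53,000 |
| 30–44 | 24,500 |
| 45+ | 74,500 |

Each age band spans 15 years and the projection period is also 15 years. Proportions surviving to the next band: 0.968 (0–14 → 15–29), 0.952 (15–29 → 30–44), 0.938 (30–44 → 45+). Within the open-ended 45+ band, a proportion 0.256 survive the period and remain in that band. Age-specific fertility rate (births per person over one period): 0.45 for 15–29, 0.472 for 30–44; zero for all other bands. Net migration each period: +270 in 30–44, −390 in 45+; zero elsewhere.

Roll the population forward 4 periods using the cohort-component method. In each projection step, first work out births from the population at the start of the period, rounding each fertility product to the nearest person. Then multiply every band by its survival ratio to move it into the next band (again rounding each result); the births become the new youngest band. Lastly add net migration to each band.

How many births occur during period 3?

Period 1.
Births: 53000 × 0.45 = 23850, 24500 × 0.472 = 11564 ⇒ total 35414
15–29: 30000 × 0.968 = 29040
30–44: 53000 × 0.952 = 50456
45+: 24500 × 0.938 + 74500 × 0.256 = 22981 + 19072 = 42053
Net migration: 30–44 + 270 → 50726; 45+ − 390 → 41663
→ [35414, 29040, 50726, 41663]
Period 2.
Births: 29040 × 0.45 = 13068, 50726 × 0.472 = 23943 ⇒ total 37011
15–29: 35414 × 0.968 = 34281
30–44: 29040 × 0.952 = 27646
45+: 50726 × 0.938 + 41663 × 0.256 = 47581 + 10666 = 58247
Net migration: 30–44 + 270 → 27916; 45+ − 390 → 57857
→ [37011, 34281, 27916, 57857]
Period 3.
Births: 34281 × 0.45 = 15426, 27916 × 0.472 = 13176 ⇒ total 28602
15–29: 37011 × 0.968 = 35827
30–44: 34281 × 0.952 = 32636
45+: 27916 × 0.938 + 57857 × 0.256 = 26185 + 14811 = 40996
Net migration: 30–44 + 270 → 32906; 45+ − 390 → 40606
→ [28602, 35827, 32906, 40606]

28602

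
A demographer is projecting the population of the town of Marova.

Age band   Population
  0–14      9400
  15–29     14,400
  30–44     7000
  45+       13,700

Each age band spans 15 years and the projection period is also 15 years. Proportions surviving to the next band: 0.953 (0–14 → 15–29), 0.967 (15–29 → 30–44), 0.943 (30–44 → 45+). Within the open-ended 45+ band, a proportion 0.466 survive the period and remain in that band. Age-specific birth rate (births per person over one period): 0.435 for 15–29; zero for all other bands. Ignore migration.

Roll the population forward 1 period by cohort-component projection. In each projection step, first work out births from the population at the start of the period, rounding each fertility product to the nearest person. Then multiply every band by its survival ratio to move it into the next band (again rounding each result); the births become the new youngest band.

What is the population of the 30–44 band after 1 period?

13925

[period 1]
Births: 14400 × 0.435 = 6264
15–29: 9400 × 0.953 = 8958
30–44: 14400 × 0.967 = 13925
45+: 7000 × 0.943 + 13700 × 0.466 = 6601 + 6384 = 12985
Population now: 0–14=6264, 15–29=8958, 30–44=13925, 45+=12985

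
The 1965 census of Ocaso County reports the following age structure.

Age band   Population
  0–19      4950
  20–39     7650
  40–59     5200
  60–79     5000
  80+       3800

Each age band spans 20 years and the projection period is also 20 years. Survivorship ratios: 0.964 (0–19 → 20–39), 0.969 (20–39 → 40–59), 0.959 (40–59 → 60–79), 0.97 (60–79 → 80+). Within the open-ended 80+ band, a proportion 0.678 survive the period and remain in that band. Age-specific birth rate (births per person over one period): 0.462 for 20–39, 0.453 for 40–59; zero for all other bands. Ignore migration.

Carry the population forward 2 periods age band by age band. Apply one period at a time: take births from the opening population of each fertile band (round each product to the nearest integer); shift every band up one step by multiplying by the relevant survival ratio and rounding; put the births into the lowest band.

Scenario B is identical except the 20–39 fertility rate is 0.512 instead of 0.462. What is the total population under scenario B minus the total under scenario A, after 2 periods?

Let band 1 be 0–19 through band 5 = 80+.
[period 1]
Births: 7650 × 0.462 = 3534  |  5200 × 0.453 = 2356 → 5890
Band 2: 4950 × 0.964 = 4772
Band 3: 7650 × 0.969 = 7413
Band 4: 5200 × 0.959 = 4987
Band 5: 5000 × 0.97 + 3800 × 0.678 = 4850 + 2576 = 7426
Giving 5890 / 4772 / 7413 / 4987 / 7426.
[period 2]
Births: 4772 × 0.462 = 2205  |  7413 × 0.453 = 3358 → 5563
Band 2: 5890 × 0.964 = 5678
Band 3: 4772 × 0.969 = 4624
Band 4: 7413 × 0.959 = 7109
Band 5: 4987 × 0.97 + 7426 × 0.678 = 4837 + 5035 = 9872
Giving 5563 / 5678 / 4624 / 7109 / 9872.
Scenario A total after 2 periods: 32846
Scenario B projection —
[period 1]
Births: 7650 × 0.512 = 3917  |  5200 × 0.453 = 2356 → 6273
Band 2: 4950 × 0.964 = 4772
Band 3: 7650 × 0.969 = 7413
Band 4: 5200 × 0.959 = 4987
Band 5: 5000 × 0.97 + 3800 × 0.678 = 4850 + 2576 = 7426
Giving 6273 / 4772 / 7413 / 4987 / 7426.
[period 2]
Births: 4772 × 0.512 = 2443  |  7413 × 0.453 = 3358 → 5801
Band 2: 6273 × 0.964 = 6047
Band 3: 4772 × 0.969 = 4624
Band 4: 7413 × 0.959 = 7109
Band 5: 4987 × 0.97 + 7426 × 0.678 = 4837 + 5035 = 9872
Giving 5801 / 6047 / 4624 / 7109 / 9872.
Scenario B total after 2 periods: 33453
Difference B − A = 33453 − 32846 = 607

607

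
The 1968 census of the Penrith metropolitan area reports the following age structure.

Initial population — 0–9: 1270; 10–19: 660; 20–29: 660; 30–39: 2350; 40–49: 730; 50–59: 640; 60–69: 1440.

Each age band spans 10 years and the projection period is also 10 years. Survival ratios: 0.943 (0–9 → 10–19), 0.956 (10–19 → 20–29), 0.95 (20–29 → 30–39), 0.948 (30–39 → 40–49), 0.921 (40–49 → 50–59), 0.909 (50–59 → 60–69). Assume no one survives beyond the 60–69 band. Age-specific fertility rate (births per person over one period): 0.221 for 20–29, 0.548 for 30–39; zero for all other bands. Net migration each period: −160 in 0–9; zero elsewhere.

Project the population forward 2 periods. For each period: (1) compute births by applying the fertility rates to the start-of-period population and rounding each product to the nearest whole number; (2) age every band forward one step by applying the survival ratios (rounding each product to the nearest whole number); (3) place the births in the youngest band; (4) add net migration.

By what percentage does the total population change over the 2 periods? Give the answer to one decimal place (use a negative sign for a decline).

Call the bands 1 to 7, youngest first.
— Period 1 —
Births: 660 × 0.221 = 146  |  2350 × 0.548 = 1288 ⇒ total 1434
Band 2: 1270 × 0.943 = 1198
Band 3: 660 × 0.956 = 631
Band 4: 660 × 0.95 = 627
Band 5: 2350 × 0.948 = 2228
Band 6: 730 × 0.921 = 672
Band 7: 640 × 0.909 = 582
Net migration: Band 1 − 160 → 1274
Giving 1274 / 1198 / 631 / 627 / 2228 / 672 / 582.
— Period 2 —
Births: 631 × 0.221 = 139  |  627 × 0.548 = 344 ⇒ total 483
Band 2: 1274 × 0.943 = 1201
Band 3: 1198 × 0.956 = 1145
Band 4: 631 × 0.95 = 599
Band 5: 627 × 0.948 = 594
Band 6: 2228 × 0.921 = 2052
Band 7: 672 × 0.909 = 611
Net migration: Band 1 − 160 → 323
Giving 323 / 1201 / 1145 / 599 / 594 / 2052 / 611.
Total: 7750 → 6525; change = -1225; percentage change = -15.8%

-15.8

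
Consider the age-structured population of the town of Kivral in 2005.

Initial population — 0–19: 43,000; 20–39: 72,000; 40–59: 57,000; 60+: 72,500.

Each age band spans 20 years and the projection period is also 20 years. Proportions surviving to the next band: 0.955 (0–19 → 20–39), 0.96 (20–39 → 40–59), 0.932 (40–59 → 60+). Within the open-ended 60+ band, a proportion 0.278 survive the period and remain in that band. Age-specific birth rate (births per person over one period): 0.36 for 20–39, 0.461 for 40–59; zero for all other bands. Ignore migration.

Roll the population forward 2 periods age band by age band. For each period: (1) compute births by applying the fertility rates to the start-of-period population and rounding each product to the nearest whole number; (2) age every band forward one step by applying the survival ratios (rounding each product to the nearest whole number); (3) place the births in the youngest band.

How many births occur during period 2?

46647

Period 1.
Births: 72000 × 0.36 = 25920, 57000 × 0.461 = 26277 → 52197
20–39: 43000 × 0.955 = 41065
40–59: 72000 × 0.96 = 69120
60+: 57000 × 0.932 + 72500 × 0.278 = 53124 + 20155 = 73279
→ [52197, 41065, 69120, 73279]
Period 2.
Births: 41065 × 0.36 = 14783, 69120 × 0.461 = 31864 → 46647
20–39: 52197 × 0.955 = 49848
40–59: 41065 × 0.96 = 39422
60+: 69120 × 0.932 + 73279 × 0.278 = 64420 + 20372 = 84792
→ [46647, 49848, 39422, 84792]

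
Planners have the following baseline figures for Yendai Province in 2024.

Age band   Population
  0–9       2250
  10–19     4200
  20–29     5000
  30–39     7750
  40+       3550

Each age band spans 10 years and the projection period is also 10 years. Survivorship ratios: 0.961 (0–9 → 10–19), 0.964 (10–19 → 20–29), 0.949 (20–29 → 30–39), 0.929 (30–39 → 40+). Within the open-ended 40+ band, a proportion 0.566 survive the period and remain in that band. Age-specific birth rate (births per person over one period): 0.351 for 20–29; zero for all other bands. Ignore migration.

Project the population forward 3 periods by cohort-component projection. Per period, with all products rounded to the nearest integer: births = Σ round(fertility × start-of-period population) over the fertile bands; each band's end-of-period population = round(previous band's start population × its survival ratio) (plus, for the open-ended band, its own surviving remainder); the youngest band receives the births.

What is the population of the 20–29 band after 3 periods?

1626

— Period 1 —
Births: 5000 × 0.351 = 1755
10–19: 2250 × 0.961 = 2162
20–29: 4200 × 0.964 = 4049
30–39: 5000 × 0.949 = 4745
40+: 7750 × 0.929 + 3550 × 0.566 = 7200 + 2009 = 9209
→ [1755, 2162, 4049, 4745, 9209]
— Period 2 —
Births: 4049 × 0.351 = 1421
10–19: 1755 × 0.961 = 1687
20–29: 2162 × 0.964 = 2084
30–39: 4049 × 0.949 = 3843
40+: 4745 × 0.929 + 9209 × 0.566 = 4408 + 5212 = 9620
→ [1421, 1687, 2084, 3843, 9620]
— Period 3 —
Births: 2084 × 0.351 = 731
10–19: 1421 × 0.961 = 1366
20–29: 1687 × 0.964 = 1626
30–39: 2084 × 0.949 = 1978
40+: 3843 × 0.929 + 9620 × 0.566 = 3570 + 5445 = 9015
→ [731, 1366, 1626, 1978, 9015]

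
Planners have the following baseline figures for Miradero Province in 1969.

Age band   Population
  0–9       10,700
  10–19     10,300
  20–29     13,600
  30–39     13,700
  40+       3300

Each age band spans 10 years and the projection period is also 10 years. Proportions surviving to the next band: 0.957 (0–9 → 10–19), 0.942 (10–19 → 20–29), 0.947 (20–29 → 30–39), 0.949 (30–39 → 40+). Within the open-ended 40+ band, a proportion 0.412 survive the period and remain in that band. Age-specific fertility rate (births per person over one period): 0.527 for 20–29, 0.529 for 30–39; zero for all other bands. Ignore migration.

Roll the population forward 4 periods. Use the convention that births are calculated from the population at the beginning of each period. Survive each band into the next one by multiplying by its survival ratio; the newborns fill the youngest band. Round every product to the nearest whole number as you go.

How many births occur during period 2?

Period 1:
Births: 13600 × 0.527 = 7167  |  13700 × 0.529 = 7247 ⇒ total 14414
10–19: 10700 × 0.957 = 10240
20–29: 10300 × 0.942 = 9703
30–39: 13600 × 0.947 = 12879
40+: 13700 × 0.949 + 3300 × 0.412 = 13001 + 1360 = 14361
Giving 14414 / 10240 / 9703 / 12879 / 14361.
Period 2:
Births: 9703 × 0.527 = 5113  |  12879 × 0.529 = 6813 ⇒ total 11926
10–19: 14414 × 0.957 = 13794
20–29: 10240 × 0.942 = 9646
30–39: 9703 × 0.947 = 9189
40+: 12879 × 0.949 + 14361 × 0.412 = 12222 + 5917 = 18139
Giving 11926 / 13794 / 9646 / 9189 / 18139.

11926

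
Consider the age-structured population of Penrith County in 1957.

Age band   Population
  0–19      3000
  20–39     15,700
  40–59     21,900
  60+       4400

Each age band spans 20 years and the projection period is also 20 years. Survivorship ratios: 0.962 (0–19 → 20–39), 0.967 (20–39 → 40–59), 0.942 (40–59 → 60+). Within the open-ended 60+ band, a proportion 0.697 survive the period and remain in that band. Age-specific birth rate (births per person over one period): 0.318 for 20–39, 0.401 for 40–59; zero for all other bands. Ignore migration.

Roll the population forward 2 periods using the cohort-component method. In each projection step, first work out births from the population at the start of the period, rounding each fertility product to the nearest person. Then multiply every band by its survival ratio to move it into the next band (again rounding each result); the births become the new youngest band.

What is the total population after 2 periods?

Call the groups 1 to 4, youngest first.
— Period 1 —
Births: 15700 * 0.318 = 4993 ; 21900 * 0.401 = 8782 → total 13775
Group 2: 3000 * 0.962 = 2886
Group 3: 15700 * 0.967 = 15182
Group 4: 21900 * 0.942 + 4400 * 0.697 = 20630 + 3067 = 23697
End of period: [13775, 2886, 15182, 23697]
— Period 2 —
Births: 2886 * 0.318 = 918 ; 15182 * 0.401 = 6088 → total 7006
Group 2: 13775 * 0.962 = 13252
Group 3: 2886 * 0.967 = 2791
Group 4: 15182 * 0.942 + 23697 * 0.697 = 14301 + 16517 = 30818
End of period: [7006, 13252, 2791, 30818]
Total after period 2: 7006 + 13252 + 2791 + 30818 = 53867

53867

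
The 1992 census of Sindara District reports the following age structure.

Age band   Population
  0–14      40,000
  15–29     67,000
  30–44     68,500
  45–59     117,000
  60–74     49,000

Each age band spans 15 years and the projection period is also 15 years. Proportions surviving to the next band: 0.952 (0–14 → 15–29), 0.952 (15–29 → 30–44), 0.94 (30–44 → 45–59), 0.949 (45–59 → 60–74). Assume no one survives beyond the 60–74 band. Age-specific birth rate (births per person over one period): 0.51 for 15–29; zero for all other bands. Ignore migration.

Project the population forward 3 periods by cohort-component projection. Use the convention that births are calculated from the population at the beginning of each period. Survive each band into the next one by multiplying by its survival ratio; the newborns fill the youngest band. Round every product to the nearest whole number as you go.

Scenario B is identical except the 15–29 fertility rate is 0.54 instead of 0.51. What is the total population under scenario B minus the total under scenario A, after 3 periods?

4917

Numbering the bands 1..5 from youngest to oldest:
— Period 1 —
Births: 67000 * 0.51 = 34170
Band 2: 40000 * 0.952 = 38080
Band 3: 67000 * 0.952 = 63784
Band 4: 68500 * 0.94 = 64390
Band 5: 117000 * 0.949 = 111033
Population now: 0–14=34170, 15–29=38080, 30–44=63784, 45–59=64390, 60–74=111033
— Period 2 —
Births: 38080 * 0.51 = 19421
Band 2: 34170 * 0.952 = 32530
Band 3: 38080 * 0.952 = 36252
Band 4: 63784 * 0.94 = 59957
Band 5: 64390 * 0.949 = 61106
Population now: 0–14=19421, 15–29=32530, 30–44=36252, 45–59=59957, 60–74=61106
— Period 3 —
Births: 32530 * 0.51 = 16590
Band 2: 19421 * 0.952 = 18489
Band 3: 32530 * 0.952 = 30969
Band 4: 36252 * 0.94 = 34077
Band 5: 59957 * 0.949 = 56899
Population now: 0–14=16590, 15–29=18489, 30–44=30969, 45–59=34077, 60–74=56899
Scenario A total after 3 periods: 157024
Scenario B projection —
— Period 1 —
Births: 67000 * 0.54 = 36180
Band 2: 40000 * 0.952 = 38080
Band 3: 67000 * 0.952 = 63784
Band 4: 68500 * 0.94 = 64390
Band 5: 117000 * 0.949 = 111033
Population now: 0–14=36180, 15–29=38080, 30–44=63784, 45–59=64390, 60–74=111033
— Period 2 —
Births: 38080 * 0.54 = 20563
Band 2: 36180 * 0.952 = 34443
Band 3: 38080 * 0.952 = 36252
Band 4: 63784 * 0.94 = 59957
Band 5: 64390 * 0.949 = 61106
Population now: 0–14=20563, 15–29=34443, 30–44=36252, 45–59=59957, 60–74=61106
— Period 3 —
Births: 34443 * 0.54 = 18599
Band 2: 20563 * 0.952 = 19576
Band 3: 34443 * 0.952 = 32790
Band 4: 36252 * 0.94 = 34077
Band 5: 59957 * 0.949 = 56899
Population now: 0–14=18599, 15–29=19576, 30–44=32790, 45–59=34077, 60–74=56899
Scenario B total after 3 periods: 161941
Difference B − A = 161941 − 157024 = 4917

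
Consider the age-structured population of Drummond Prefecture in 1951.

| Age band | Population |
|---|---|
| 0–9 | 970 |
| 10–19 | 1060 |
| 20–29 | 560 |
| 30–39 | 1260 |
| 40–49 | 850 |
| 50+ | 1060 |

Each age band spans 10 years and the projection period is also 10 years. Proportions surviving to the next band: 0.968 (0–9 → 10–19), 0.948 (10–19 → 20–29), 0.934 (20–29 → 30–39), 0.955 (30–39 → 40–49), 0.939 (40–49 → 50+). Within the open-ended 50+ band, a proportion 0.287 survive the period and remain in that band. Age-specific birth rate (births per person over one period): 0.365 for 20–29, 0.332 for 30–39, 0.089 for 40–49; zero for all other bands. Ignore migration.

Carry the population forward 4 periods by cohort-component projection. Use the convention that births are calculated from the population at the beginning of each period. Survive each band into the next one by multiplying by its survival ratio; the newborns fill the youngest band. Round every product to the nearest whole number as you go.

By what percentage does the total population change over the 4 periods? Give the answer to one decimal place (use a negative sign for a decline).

-24.8

(Bands numbered youngest = 1 to oldest = 6.)
Period 1.
Births: 560 * 0.365 = 204, 1260 * 0.332 = 418, 850 * 0.089 = 76 — total 698
Band 2: 970 * 0.968 = 939
Band 3: 1060 * 0.948 = 1005
Band 4: 560 * 0.934 = 523
Band 5: 1260 * 0.955 = 1203
Band 6: 850 * 0.939 + 1060 * 0.287 = 798 + 304 = 1102
Giving 698 / 939 / 1005 / 523 / 1203 / 1102.
Period 2.
Births: 1005 * 0.365 = 367, 523 * 0.332 = 174, 1203 * 0.089 = 107 — total 648
Band 2: 698 * 0.968 = 676
Band 3: 939 * 0.948 = 890
Band 4: 1005 * 0.934 = 939
Band 5: 523 * 0.955 = 499
Band 6: 1203 * 0.939 + 1102 * 0.287 = 1130 + 316 = 1446
Giving 648 / 676 / 890 / 939 / 499 / 1446.
Period 3.
Births: 890 * 0.365 = 325, 939 * 0.332 = 312, 499 * 0.089 = 44 — total 681
Band 2: 648 * 0.968 = 627
Band 3: 676 * 0.948 = 641
Band 4: 890 * 0.934 = 831
Band 5: 939 * 0.955 = 897
Band 6: 499 * 0.939 + 1446 * 0.287 = 469 + 415 = 884
Giving 681 / 627 / 641 / 831 / 897 / 884.
Period 4.
Births: 641 * 0.365 = 234, 831 * 0.332 = 276, 897 * 0.089 = 80 — total 590
Band 2: 681 * 0.968 = 659
Band 3: 627 * 0.948 = 594
Band 4: 641 * 0.934 = 599
Band 5: 831 * 0.955 = 794
Band 6: 897 * 0.939 + 884 * 0.287 = 842 + 254 = 1096
Giving 590 / 659 / 594 / 599 / 794 / 1096.
Total: 5760 → 4332; change = -1428; percentage change = -24.8%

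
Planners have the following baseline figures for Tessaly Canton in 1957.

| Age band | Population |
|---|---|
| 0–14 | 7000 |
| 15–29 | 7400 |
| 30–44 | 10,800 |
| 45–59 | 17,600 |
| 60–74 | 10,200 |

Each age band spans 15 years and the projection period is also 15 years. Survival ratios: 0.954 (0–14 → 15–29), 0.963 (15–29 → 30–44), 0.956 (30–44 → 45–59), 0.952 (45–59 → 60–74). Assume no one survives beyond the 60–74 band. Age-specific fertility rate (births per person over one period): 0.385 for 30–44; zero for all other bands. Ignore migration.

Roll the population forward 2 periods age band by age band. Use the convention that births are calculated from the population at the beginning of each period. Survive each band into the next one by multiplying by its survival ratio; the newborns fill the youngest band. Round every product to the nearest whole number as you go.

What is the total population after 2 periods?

Let band 1 be 0–14 through band 5 = 60–74.
After projecting period 1:
Births: 10800 × 0.385 = 4158
Band 2: 7000 × 0.954 = 6678
Band 3: 7400 × 0.963 = 7126
Band 4: 10800 × 0.956 = 10325
Band 5: 17600 × 0.952 = 16755
Giving 4158 / 6678 / 7126 / 10325 / 16755.
After projecting period 2:
Births: 7126 × 0.385 = 2744
Band 2: 4158 × 0.954 = 3967
Band 3: 6678 × 0.963 = 6431
Band 4: 7126 × 0.956 = 6812
Band 5: 10325 × 0.952 = 9829
Giving 2744 / 3967 / 6431 / 6812 / 9829.
Total after period 2: 2744 + 3967 + 6431 + 6812 + 9829 = 29783

29783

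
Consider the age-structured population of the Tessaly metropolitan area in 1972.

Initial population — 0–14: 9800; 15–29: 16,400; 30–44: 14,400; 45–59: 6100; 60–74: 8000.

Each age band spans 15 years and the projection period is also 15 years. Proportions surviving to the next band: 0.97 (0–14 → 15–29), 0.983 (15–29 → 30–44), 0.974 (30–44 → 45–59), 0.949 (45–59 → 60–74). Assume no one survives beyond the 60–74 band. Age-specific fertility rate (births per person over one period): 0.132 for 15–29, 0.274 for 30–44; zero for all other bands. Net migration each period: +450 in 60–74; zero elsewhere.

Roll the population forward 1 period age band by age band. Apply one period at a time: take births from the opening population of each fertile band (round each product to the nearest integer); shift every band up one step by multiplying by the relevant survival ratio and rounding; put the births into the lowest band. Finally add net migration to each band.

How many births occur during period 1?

Call the bands 1 to 5, youngest first.
Period 1:
Births: 16400 × 0.132 = 2165, 14400 × 0.274 = 3946 ⇒ total 6111
Band 2: 9800 × 0.97 = 9506
Band 3: 16400 × 0.983 = 16121
Band 4: 14400 × 0.974 = 14026
Band 5: 6100 × 0.949 = 5789
Net migration: Band 5 + 450 → 6239
→ [6111, 9506, 16121, 14026, 6239]

6111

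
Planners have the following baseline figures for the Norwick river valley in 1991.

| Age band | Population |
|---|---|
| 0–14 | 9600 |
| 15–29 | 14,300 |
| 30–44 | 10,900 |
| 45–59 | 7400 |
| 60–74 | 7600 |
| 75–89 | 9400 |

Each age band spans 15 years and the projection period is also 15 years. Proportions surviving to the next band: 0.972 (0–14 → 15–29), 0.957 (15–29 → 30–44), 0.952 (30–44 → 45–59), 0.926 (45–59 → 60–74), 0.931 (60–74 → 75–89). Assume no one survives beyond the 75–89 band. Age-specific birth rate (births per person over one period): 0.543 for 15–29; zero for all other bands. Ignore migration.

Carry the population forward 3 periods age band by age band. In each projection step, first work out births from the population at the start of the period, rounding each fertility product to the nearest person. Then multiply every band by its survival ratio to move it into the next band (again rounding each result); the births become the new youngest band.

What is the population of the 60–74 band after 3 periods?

12064

Numbering the groups 1..6 from youngest to oldest:
After projecting period 1:
Births: 14300 × 0.543 = 7765
Group 2: 9600 × 0.972 = 9331
Group 3: 14300 × 0.957 = 13685
Group 4: 10900 × 0.952 = 10377
Group 5: 7400 × 0.926 = 6852
Group 6: 7600 × 0.931 = 7076
→ [7765, 9331, 13685, 10377, 6852, 7076]
After projecting period 2:
Births: 9331 × 0.543 = 5067
Group 2: 7765 × 0.972 = 7548
Group 3: 9331 × 0.957 = 8930
Group 4: 13685 × 0.952 = 13028
Group 5: 10377 × 0.926 = 9609
Group 6: 6852 × 0.931 = 6379
→ [5067, 7548, 8930, 13028, 9609, 6379]
After projecting period 3:
Births: 7548 × 0.543 = 4099
Group 2: 5067 × 0.972 = 4925
Group 3: 7548 × 0.957 = 7223
Group 4: 8930 × 0.952 = 8501
Group 5: 13028 × 0.926 = 12064
Group 6: 9609 × 0.931 = 8946
→ [4099, 4925, 7223, 8501, 12064, 8946]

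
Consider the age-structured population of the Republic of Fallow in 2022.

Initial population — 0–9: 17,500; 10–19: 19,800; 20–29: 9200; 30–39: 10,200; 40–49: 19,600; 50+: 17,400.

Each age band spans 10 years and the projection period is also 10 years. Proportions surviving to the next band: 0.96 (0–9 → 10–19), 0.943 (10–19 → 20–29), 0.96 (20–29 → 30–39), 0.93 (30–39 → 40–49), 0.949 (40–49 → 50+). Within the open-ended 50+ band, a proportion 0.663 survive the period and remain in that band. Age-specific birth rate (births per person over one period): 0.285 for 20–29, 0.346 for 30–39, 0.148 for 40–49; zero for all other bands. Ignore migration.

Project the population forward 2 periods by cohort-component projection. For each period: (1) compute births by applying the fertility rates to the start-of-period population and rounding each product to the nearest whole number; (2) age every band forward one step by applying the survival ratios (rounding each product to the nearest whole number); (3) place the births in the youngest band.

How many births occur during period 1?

9052

After projecting period 1:
Births: 9200 × 0.285 = 2622  |  10200 × 0.346 = 3529  |  19600 × 0.148 = 2901 → 9052
10–19: 17500 × 0.96 = 16800
20–29: 19800 × 0.943 = 18671
30–39: 9200 × 0.96 = 8832
40–49: 10200 × 0.93 = 9486
50+: 19600 × 0.949 + 17400 × 0.663 = 18600 + 11536 = 30136
Population now: 0–9=9052, 10–19=16800, 20–29=18671, 30–39=8832, 40–49=9486, 50+=30136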